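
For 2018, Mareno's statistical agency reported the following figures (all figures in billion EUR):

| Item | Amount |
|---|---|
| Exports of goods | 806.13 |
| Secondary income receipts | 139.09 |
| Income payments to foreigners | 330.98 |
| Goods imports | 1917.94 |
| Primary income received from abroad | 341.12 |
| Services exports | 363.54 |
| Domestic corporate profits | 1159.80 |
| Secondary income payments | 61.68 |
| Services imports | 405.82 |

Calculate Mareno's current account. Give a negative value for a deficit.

-1066.54

Goods balance = 806.13 - 1917.94 = -1111.81
Services balance = 363.54 - 405.82 = -42.28
Trade balance (goods + services) = -1111.81 + (-42.28) = -1154.09
Net primary income = 341.12 - 330.98 = 10.14
Net secondary income = 139.09 - 61.68 = 77.41
Current account = -1154.09 + 10.14 + 77.41 = -1066.54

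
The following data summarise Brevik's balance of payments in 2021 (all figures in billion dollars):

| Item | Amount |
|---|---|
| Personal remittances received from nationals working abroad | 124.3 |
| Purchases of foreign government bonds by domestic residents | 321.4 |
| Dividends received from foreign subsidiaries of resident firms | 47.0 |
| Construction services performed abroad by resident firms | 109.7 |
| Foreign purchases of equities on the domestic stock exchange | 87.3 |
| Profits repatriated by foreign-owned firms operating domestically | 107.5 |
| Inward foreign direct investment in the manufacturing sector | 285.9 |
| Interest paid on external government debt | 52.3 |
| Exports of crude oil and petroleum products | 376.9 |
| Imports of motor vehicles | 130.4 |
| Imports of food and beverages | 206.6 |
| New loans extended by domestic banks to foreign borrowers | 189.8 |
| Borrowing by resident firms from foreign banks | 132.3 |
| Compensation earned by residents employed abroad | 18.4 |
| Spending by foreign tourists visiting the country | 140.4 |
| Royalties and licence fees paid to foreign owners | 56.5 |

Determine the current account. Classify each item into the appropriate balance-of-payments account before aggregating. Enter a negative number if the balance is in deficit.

Goods: -206.6 - 130.4 + 376.9 = 39.9
Services: 140.4 - 56.5 + 109.7 = 193.6
Primary income: 18.4 - 107.5 - 52.3 + 47.0 = -94.4
Secondary income: 124.3
Current account = 39.9 + 193.6 + (-94.4) + 124.3 = 263.4
(Excluded from the current account — financial account: purchases of foreign government bonds by domestic residents 321.4, foreign purchases of equities on the domestic stock exchange 87.3, inward foreign direct investment in the manufacturing sector 285.9, new loans extended by domestic banks to foreign borrowers 189.8, borrowing by resident firms from foreign banks 132.3.)

263.4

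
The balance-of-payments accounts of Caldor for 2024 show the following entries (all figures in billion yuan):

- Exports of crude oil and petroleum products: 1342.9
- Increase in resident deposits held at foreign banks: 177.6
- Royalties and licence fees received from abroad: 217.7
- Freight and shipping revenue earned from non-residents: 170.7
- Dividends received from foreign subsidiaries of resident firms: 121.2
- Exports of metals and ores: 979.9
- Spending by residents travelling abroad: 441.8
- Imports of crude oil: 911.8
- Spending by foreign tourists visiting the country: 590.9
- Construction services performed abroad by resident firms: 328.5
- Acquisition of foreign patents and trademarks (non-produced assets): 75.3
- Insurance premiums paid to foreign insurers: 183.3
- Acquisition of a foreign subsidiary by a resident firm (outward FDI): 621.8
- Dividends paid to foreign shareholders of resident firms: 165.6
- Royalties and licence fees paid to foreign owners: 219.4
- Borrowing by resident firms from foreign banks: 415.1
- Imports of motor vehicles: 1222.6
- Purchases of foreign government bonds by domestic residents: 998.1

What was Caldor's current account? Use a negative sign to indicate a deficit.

Goods: -1222.6 + 1342.9 + 979.9 - 911.8 = 188.4
Services: 170.7 - 441.8 + 590.9 + 217.7 - 183.3 + 328.5 - 219.4 = 463.3
Primary income: 121.2 - 165.6 = -44.4
Current account = 188.4 + 463.3 + (-44.4) = 607.3
(Excluded from the current account — financial account: increase in resident deposits held at foreign banks 177.6, acquisition of a foreign subsidiary by a resident firm (outward FDI) 621.8, borrowing by resident firms from foreign banks 415.1, purchases of foreign government bonds by domestic residents 998.1; capital account: acquisition of foreign patents and trademarks (non-produced assets) 75.3.)

607.3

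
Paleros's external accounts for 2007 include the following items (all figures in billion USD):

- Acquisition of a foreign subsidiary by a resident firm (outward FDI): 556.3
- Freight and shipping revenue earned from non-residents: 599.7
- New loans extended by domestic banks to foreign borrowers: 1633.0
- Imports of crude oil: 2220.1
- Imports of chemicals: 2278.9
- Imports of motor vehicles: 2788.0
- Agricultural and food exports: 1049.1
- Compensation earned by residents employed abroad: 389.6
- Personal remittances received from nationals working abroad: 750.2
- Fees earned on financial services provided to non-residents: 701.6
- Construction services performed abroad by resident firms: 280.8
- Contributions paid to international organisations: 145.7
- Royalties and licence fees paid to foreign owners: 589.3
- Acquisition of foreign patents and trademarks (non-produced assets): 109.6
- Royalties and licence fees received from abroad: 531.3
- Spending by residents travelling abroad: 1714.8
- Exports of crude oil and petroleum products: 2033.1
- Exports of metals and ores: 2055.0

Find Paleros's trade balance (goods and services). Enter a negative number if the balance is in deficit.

Goods: -2220.1 - 2278.9 + 2055.0 - 2788.0 + 2033.1 + 1049.1 = -2149.8
Services: 280.8 - 589.3 + 599.7 + 701.6 - 1714.8 + 531.3 = -190.7
Trade balance = -2149.8 + (-190.7) = -2340.5
(Excluded from the trade balance — financial account: acquisition of a foreign subsidiary by a resident firm (outward FDI) 556.3, new loans extended by domestic banks to foreign borrowers 1633.0; primary income: compensation earned by residents employed abroad 389.6; secondary income: personal remittances received from nationals working abroad 750.2, contributions paid to international organisations 145.7; capital account: acquisition of foreign patents and trademarks (non-produced assets) 109.6.)

-2340.5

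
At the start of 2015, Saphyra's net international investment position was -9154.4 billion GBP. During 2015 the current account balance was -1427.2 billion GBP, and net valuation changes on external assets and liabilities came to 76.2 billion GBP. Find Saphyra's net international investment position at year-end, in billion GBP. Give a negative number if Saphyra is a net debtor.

Change in NIIP = current account + net valuation change = -1427.2 + 76.2 = -1351.0
End-of-year NIIP = -9154.4 + (-1351.0) = -10505.4

-10505.4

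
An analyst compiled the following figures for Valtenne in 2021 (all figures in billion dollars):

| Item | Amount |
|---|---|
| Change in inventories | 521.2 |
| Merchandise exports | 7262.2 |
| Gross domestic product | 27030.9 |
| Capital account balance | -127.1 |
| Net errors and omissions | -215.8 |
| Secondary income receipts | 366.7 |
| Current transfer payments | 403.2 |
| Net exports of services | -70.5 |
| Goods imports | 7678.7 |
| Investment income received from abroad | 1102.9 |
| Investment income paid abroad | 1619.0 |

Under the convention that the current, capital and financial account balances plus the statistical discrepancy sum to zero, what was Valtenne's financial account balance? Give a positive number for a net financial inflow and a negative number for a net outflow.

1382.5

Goods balance = 7262.2 - 7678.7 = -416.5
Services balance = -70.5
Trade balance (goods + services) = -416.5 + (-70.5) = -487.0
Net primary income = 1102.9 - 1619.0 = -516.1
Net secondary income = 366.7 - 403.2 = -36.5
Current account = -487.0 + (-516.1) + (-36.5) = -1039.6
Financial account = -(-1039.6 + (-127.1) + (-215.8)) = 1382.5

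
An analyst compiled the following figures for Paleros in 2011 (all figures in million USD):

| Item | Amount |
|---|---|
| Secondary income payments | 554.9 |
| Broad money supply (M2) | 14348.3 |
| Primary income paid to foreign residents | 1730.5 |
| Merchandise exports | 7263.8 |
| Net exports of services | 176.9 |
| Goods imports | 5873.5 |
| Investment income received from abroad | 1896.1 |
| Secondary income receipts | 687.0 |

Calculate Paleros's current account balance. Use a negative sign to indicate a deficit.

Goods balance = 7263.8 - 5873.5 = 1390.3
Services balance = 176.9
Trade balance (goods + services) = 1390.3 + 176.9 = 1567.2
Net primary income = 1896.1 - 1730.5 = 165.6
Net secondary income = 687.0 - 554.9 = 132.1
Current account = 1567.2 + 165.6 + 132.1 = 1864.9

1864.9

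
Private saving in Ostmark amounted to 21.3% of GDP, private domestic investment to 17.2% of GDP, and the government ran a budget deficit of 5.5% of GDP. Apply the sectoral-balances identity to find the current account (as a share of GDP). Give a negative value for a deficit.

-1.4

By the sectoral-balances identity, CA = (S_private - I) + (T - G).
Private balance = 21.3 - 17.2 = 4.1
Government balance (T - G) = -5.5
CA = 4.1 + (-5.5) = -1.4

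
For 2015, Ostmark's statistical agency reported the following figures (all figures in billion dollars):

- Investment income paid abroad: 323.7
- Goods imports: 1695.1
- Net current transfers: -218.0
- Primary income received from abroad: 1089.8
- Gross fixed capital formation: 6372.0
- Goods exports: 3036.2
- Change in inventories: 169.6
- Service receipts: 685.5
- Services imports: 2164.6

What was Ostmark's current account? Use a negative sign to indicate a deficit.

410.1

Goods balance = 3036.2 - 1695.1 = 1341.1
Services balance = 685.5 - 2164.6 = -1479.1
Trade balance (goods + services) = 1341.1 + (-1479.1) = -138.0
Net primary income = 1089.8 - 323.7 = 766.1
Net secondary income = -218.0
Current account = -138.0 + 766.1 + (-218.0) = 410.1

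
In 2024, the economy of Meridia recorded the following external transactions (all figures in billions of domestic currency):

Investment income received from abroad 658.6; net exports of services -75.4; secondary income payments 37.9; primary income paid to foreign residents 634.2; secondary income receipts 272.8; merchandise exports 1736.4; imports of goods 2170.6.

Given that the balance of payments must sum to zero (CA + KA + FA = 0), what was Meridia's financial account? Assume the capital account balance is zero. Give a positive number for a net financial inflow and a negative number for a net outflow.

Goods balance = 1736.4 - 2170.6 = -434.2
Services balance = -75.4
Trade balance (goods + services) = -434.2 + (-75.4) = -509.6
Net primary income = 658.6 - 634.2 = 24.4
Net secondary income = 272.8 - 37.9 = 234.9
Current account = -509.6 + 24.4 + 234.9 = -250.3
Financial account = -(-250.3) = 250.3

250.3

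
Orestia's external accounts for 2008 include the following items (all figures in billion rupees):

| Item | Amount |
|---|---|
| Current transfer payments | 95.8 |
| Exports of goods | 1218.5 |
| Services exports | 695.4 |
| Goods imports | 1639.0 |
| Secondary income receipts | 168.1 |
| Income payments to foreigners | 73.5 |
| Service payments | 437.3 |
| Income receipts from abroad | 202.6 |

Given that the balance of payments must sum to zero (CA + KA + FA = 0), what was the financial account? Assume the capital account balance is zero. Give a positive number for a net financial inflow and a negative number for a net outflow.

Goods balance = 1218.5 - 1639.0 = -420.5
Services balance = 695.4 - 437.3 = 258.1
Trade balance (goods + services) = -420.5 + 258.1 = -162.4
Net primary income = 202.6 - 73.5 = 129.1
Net secondary income = 168.1 - 95.8 = 72.3
Current account = -162.4 + 129.1 + 72.3 = 39.0
Financial account = -(39.0) = -39.0

-39.0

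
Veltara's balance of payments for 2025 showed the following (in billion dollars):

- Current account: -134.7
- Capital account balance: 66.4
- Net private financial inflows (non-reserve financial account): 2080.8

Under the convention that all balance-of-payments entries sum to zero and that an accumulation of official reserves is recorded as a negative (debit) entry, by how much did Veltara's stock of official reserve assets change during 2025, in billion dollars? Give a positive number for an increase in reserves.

Official reserve transactions balance = -((-134.7) + 66.4 + 2080.8) = -2012.5
An accumulation of reserves is recorded as a debit (negative entry), so the change in the stock of reserves is the negative of that balance.
Change in official reserves = -(-2012.5) = 2012.5

2012.5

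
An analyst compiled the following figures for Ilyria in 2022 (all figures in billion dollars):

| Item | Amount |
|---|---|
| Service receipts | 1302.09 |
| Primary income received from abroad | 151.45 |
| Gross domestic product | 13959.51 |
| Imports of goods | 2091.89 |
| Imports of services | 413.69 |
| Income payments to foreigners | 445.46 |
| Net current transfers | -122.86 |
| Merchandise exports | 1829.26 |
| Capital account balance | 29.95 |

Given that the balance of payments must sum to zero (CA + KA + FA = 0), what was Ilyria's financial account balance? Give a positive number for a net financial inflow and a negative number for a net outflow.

Goods balance = 1829.26 - 2091.89 = -262.63
Services balance = 1302.09 - 413.69 = 888.40
Trade balance (goods + services) = -262.63 + 888.40 = 625.77
Net primary income = 151.45 - 445.46 = -294.01
Net secondary income = -122.86
Current account = 625.77 + (-294.01) + (-122.86) = 208.90
Financial account = -(208.90 + 29.95) = -238.85

-238.85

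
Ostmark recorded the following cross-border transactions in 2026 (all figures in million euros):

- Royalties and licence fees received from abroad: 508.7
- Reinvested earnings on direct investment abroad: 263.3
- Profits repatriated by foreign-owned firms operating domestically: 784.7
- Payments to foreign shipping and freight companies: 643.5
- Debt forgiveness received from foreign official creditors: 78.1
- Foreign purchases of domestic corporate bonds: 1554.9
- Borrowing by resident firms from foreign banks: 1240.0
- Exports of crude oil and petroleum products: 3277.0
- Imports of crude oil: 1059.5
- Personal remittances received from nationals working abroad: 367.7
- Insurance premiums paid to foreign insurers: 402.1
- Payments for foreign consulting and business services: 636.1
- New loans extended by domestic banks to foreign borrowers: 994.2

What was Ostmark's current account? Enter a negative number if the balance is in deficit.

890.8

Goods: -1059.5 + 3277.0 = 2217.5
Services: -402.1 + 508.7 - 643.5 - 636.1 = -1173.0
Primary income: -784.7 + 263.3 = -521.4
Secondary income: 367.7
Current account = 2217.5 + (-1173.0) + (-521.4) + 367.7 = 890.8
(Excluded from the current account — capital account: debt forgiveness received from foreign official creditors 78.1; financial account: foreign purchases of domestic corporate bonds 1554.9, borrowing by resident firms from foreign banks 1240.0, new loans extended by domestic banks to foreign borrowers 994.2.)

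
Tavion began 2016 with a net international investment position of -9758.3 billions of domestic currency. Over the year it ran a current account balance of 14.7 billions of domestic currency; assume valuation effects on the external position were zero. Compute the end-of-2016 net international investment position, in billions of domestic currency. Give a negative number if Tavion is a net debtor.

-9743.6

With no valuation effects, change in NIIP = current account = 14.7
End-of-year NIIP = -9758.3 + 14.7 = -9743.6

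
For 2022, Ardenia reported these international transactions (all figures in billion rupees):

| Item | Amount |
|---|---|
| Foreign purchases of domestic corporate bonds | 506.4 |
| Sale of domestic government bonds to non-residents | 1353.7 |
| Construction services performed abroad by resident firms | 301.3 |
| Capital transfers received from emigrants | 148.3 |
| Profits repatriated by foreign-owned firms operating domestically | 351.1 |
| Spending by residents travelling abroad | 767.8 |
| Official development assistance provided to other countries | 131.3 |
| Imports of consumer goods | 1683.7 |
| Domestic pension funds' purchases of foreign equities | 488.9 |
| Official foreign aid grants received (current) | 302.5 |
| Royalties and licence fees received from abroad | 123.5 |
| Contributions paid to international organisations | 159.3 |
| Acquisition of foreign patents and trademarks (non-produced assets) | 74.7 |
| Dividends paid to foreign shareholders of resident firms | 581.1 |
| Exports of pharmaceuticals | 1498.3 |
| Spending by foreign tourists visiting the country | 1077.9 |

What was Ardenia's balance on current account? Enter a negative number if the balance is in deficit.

-370.8

Goods: 1498.3 - 1683.7 = -185.4
Services: 1077.9 - 767.8 + 123.5 + 301.3 = 734.9
Primary income: -581.1 - 351.1 = -932.2
Secondary income: -159.3 + 302.5 - 131.3 = 11.9
Current account = (-185.4) + 734.9 + (-932.2) + 11.9 = -370.8
(Excluded from the current account — financial account: foreign purchases of domestic corporate bonds 506.4, sale of domestic government bonds to non-residents 1353.7, domestic pension funds' purchases of foreign equities 488.9; capital account: capital transfers received from emigrants 148.3, acquisition of foreign patents and trademarks (non-produced assets) 74.7.)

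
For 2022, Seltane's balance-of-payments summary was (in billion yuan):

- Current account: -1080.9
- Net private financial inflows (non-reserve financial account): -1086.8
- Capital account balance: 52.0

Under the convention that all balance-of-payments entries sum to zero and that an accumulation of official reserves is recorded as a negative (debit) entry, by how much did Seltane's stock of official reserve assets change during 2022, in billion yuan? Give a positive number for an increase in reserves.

Official reserve transactions balance = -((-1080.9) + 52.0 + (-1086.8)) = 2115.7
An accumulation of reserves is recorded as a debit (negative entry), so the change in the stock of reserves is the negative of that balance.
Change in official reserves = -(2115.7) = -2115.7

-2115.7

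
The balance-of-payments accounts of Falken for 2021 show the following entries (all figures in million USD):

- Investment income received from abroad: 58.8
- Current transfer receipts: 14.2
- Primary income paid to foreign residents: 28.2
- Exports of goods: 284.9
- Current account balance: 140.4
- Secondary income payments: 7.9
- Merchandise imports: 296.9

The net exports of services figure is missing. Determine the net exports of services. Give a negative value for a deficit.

Current account = goods balance + services balance + net primary income + net secondary income
Sum of the known components = 24.9
Net exports of services = CA - (known components) = 140.4 - 24.9 = 115.5

115.5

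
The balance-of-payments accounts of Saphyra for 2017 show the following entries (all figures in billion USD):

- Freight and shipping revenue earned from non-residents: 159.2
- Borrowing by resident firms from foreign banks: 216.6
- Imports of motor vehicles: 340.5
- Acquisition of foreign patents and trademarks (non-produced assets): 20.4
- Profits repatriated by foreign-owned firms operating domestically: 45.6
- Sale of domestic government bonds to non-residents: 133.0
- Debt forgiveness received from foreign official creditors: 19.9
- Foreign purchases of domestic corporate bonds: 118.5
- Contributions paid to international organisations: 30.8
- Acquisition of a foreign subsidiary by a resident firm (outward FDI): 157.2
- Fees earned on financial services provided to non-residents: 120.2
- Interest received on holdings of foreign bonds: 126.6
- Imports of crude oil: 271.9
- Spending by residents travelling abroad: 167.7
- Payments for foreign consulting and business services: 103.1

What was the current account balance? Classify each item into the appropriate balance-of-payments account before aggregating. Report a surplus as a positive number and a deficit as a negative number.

-553.6

Goods: -340.5 - 271.9 = -612.4
Services: -103.1 - 167.7 + 120.2 + 159.2 = 8.6
Primary income: -45.6 + 126.6 = 81.0
Secondary income: -30.8
Current account = (-612.4) + 8.6 + 81.0 + (-30.8) = -553.6
(Excluded from the current account — financial account: borrowing by resident firms from foreign banks 216.6, sale of domestic government bonds to non-residents 133.0, foreign purchases of domestic corporate bonds 118.5, acquisition of a foreign subsidiary by a resident firm (outward FDI) 157.2; capital account: acquisition of foreign patents and trademarks (non-produced assets) 20.4, debt forgiveness received from foreign official creditors 19.9.)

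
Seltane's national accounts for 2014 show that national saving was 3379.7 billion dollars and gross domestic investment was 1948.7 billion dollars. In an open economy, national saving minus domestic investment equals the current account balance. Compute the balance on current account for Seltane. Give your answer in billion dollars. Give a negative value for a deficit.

S - I = CA (net lending to the rest of the world).
CA = S - I = 3379.7 - 1948.7 = 1431.0

1431.0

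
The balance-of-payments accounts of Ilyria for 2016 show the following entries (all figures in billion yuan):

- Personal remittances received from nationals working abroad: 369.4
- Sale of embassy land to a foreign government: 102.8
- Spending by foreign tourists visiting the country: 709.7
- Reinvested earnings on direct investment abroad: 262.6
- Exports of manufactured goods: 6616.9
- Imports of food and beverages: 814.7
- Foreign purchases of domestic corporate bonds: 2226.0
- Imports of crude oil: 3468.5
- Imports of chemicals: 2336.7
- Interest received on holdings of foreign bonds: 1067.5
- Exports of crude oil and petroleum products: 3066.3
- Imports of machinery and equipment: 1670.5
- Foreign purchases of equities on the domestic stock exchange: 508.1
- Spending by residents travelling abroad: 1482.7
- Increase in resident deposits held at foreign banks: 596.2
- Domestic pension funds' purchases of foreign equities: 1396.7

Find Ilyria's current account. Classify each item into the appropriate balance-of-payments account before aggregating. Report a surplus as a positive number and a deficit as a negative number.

Goods: -3468.5 - 814.7 + 3066.3 - 2336.7 - 1670.5 + 6616.9 = 1392.8
Services: -1482.7 + 709.7 = -773.0
Primary income: 1067.5 + 262.6 = 1330.1
Secondary income: 369.4
Current account = 1392.8 + (-773.0) + 1330.1 + 369.4 = 2319.3
(Excluded from the current account — capital account: sale of embassy land to a foreign government 102.8; financial account: foreign purchases of domestic corporate bonds 2226.0, foreign purchases of equities on the domestic stock exchange 508.1, increase in resident deposits held at foreign banks 596.2, domestic pension funds' purchases of foreign equities 1396.7.)

2319.3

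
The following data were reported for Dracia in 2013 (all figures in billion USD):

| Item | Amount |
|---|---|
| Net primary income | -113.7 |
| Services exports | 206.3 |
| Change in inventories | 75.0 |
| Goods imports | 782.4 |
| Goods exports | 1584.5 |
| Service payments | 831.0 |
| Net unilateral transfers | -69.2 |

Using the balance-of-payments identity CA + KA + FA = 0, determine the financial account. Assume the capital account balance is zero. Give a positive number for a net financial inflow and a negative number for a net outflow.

Goods balance = 1584.5 - 782.4 = 802.1
Services balance = 206.3 - 831.0 = -624.7
Trade balance (goods + services) = 802.1 + (-624.7) = 177.4
Net primary income = -113.7
Net secondary income = -69.2
Current account = 177.4 + (-113.7) + (-69.2) = -5.5
Financial account = -(-5.5) = 5.5

5.5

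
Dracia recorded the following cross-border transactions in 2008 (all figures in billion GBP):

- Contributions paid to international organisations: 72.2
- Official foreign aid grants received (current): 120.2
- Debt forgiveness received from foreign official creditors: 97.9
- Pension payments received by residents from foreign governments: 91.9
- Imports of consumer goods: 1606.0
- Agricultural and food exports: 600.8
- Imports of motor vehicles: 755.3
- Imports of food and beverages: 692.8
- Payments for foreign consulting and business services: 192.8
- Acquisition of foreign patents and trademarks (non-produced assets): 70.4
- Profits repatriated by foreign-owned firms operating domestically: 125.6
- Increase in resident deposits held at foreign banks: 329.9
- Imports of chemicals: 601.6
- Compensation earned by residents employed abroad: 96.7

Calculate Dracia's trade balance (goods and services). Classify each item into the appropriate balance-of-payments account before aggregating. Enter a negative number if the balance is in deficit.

Goods: 600.8 - 601.6 - 755.3 - 1606.0 - 692.8 = -3054.9
Services: -192.8
Trade balance = -3054.9 + (-192.8) = -3247.7
(Excluded from the trade balance — secondary income: contributions paid to international organisations 72.2, official foreign aid grants received (current) 120.2, pension payments received by residents from foreign governments 91.9; capital account: debt forgiveness received from foreign official creditors 97.9, acquisition of foreign patents and trademarks (non-produced assets) 70.4; primary income: profits repatriated by foreign-owned firms operating domestically 125.6, compensation earned by residents employed abroad 96.7; financial account: increase in resident deposits held at foreign banks 329.9.)

-3247.7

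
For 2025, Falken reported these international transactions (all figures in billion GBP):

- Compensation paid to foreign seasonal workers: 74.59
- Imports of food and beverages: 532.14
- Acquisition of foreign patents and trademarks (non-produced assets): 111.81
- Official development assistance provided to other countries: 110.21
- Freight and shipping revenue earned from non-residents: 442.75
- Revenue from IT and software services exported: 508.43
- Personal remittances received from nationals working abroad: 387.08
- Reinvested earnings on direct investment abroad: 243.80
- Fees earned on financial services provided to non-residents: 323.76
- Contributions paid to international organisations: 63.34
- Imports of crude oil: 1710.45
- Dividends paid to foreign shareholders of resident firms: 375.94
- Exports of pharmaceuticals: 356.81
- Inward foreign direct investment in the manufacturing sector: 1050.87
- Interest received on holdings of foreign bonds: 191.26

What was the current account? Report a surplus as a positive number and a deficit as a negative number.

Goods: -532.14 - 1710.45 + 356.81 = -1885.78
Services: 508.43 + 323.76 + 442.75 = 1274.94
Primary income: 243.80 + 191.26 - 375.94 - 74.59 = -15.47
Secondary income: -110.21 + 387.08 - 63.34 = 213.53
Current account = (-1885.78) + 1274.94 + (-15.47) + 213.53 = -412.78
(Excluded from the current account — capital account: acquisition of foreign patents and trademarks (non-produced assets) 111.81; financial account: inward foreign direct investment in the manufacturing sector 1050.87.)

-412.78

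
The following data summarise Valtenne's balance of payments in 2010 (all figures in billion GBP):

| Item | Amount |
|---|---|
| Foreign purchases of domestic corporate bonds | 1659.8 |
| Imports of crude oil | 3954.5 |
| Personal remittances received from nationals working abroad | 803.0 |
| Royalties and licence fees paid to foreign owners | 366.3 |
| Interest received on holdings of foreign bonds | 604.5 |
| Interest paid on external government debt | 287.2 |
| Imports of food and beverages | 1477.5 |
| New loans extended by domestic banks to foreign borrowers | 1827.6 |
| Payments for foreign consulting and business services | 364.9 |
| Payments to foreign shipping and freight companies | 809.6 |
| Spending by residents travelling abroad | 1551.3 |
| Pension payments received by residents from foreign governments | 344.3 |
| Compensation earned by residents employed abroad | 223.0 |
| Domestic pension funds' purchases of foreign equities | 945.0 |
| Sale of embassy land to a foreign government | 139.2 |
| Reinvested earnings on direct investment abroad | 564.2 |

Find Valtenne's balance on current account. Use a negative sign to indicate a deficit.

Goods: -3954.5 - 1477.5 = -5432.0
Services: -1551.3 - 364.9 - 809.6 - 366.3 = -3092.1
Primary income: -287.2 + 604.5 + 223.0 + 564.2 = 1104.5
Secondary income: 803.0 + 344.3 = 1147.3
Current account = (-5432.0) + (-3092.1) + 1104.5 + 1147.3 = -6272.3
(Excluded from the current account — financial account: foreign purchases of domestic corporate bonds 1659.8, new loans extended by domestic banks to foreign borrowers 1827.6, domestic pension funds' purchases of foreign equities 945.0; capital account: sale of embassy land to a foreign government 139.2.)

-6272.3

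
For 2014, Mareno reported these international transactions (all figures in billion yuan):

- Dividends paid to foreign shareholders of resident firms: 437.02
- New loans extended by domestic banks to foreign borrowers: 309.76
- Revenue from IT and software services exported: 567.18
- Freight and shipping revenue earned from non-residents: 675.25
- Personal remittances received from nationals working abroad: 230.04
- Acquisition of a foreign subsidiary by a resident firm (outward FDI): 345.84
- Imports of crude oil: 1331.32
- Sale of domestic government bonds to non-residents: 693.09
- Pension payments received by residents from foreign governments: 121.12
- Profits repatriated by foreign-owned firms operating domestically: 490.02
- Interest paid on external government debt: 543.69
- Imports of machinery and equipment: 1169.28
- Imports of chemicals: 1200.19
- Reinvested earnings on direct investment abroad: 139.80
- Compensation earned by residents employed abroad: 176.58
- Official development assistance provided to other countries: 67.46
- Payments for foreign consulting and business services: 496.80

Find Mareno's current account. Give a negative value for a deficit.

-3825.81

Goods: -1200.19 - 1169.28 - 1331.32 = -3700.79
Services: 567.18 - 496.80 + 675.25 = 745.63
Primary income: -543.69 + 139.80 + 176.58 - 437.02 - 490.02 = -1154.35
Secondary income: 230.04 - 67.46 + 121.12 = 283.70
Current account = (-3700.79) + 745.63 + (-1154.35) + 283.70 = -3825.81
(Excluded from the current account — financial account: new loans extended by domestic banks to foreign borrowers 309.76, acquisition of a foreign subsidiary by a resident firm (outward FDI) 345.84, sale of domestic government bonds to non-residents 693.09.)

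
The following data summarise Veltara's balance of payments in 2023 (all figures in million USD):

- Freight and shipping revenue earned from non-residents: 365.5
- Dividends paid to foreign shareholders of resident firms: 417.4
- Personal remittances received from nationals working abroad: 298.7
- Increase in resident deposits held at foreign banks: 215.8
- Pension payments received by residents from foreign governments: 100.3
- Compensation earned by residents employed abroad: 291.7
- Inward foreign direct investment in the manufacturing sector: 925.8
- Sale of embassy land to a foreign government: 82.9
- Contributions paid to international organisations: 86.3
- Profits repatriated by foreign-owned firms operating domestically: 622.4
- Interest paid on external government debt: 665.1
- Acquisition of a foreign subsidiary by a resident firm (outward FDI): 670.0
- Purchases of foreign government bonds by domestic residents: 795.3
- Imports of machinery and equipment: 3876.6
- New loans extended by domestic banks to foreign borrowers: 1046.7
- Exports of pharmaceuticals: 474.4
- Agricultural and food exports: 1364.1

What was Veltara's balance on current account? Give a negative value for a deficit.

Goods: 1364.1 + 474.4 - 3876.6 = -2038.1
Services: 365.5
Primary income: -417.4 - 665.1 + 291.7 - 622.4 = -1413.2
Secondary income: 298.7 - 86.3 + 100.3 = 312.7
Current account = (-2038.1) + 365.5 + (-1413.2) + 312.7 = -2773.1
(Excluded from the current account — financial account: increase in resident deposits held at foreign banks 215.8, inward foreign direct investment in the manufacturing sector 925.8, acquisition of a foreign subsidiary by a resident firm (outward FDI) 670.0, purchases of foreign government bonds by domestic residents 795.3, new loans extended by domestic banks to foreign borrowers 1046.7; capital account: sale of embassy land to a foreign government 82.9.)

-2773.1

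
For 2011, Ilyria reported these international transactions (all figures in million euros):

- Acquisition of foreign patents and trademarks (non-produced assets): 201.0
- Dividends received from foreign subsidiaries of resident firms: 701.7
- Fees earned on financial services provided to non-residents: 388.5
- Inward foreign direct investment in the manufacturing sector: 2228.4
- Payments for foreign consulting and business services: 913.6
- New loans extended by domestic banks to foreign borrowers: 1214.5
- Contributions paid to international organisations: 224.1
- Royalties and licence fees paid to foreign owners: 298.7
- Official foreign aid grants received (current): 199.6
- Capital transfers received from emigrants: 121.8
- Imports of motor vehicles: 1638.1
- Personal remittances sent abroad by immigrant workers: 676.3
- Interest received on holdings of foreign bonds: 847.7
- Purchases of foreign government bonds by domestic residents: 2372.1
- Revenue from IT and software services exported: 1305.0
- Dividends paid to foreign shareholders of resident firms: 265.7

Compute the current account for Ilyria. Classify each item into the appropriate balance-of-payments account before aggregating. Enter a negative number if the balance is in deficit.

Goods: -1638.1
Services: 388.5 + 1305.0 - 298.7 - 913.6 = 481.2
Primary income: -265.7 + 701.7 + 847.7 = 1283.7
Secondary income: -224.1 + 199.6 - 676.3 = -700.8
Current account = (-1638.1) + 481.2 + 1283.7 + (-700.8) = -574.0
(Excluded from the current account — capital account: acquisition of foreign patents and trademarks (non-produced assets) 201.0, capital transfers received from emigrants 121.8; financial account: inward foreign direct investment in the manufacturing sector 2228.4, new loans extended by domestic banks to foreign borrowers 1214.5, purchases of foreign government bonds by domestic residents 2372.1.)

-574.0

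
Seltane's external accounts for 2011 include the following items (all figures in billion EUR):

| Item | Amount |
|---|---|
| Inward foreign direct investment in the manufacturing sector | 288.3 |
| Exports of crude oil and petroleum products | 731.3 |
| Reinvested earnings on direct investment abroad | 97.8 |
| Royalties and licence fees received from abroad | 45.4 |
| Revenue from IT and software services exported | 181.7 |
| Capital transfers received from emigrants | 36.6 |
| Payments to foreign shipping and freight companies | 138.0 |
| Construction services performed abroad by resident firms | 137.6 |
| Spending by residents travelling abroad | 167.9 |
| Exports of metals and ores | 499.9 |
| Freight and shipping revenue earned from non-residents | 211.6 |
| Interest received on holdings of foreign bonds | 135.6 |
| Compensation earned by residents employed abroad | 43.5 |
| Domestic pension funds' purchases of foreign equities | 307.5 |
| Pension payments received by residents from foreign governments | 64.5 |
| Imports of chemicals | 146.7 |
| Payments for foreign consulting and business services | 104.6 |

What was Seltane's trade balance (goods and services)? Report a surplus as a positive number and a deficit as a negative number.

1250.3

Goods: -146.7 + 499.9 + 731.3 = 1084.5
Services: 211.6 + 181.7 - 167.9 + 137.6 - 138.0 + 45.4 - 104.6 = 165.8
Trade balance = 1084.5 + 165.8 = 1250.3
(Excluded from the trade balance — financial account: inward foreign direct investment in the manufacturing sector 288.3, domestic pension funds' purchases of foreign equities 307.5; primary income: reinvested earnings on direct investment abroad 97.8, interest received on holdings of foreign bonds 135.6, compensation earned by residents employed abroad 43.5; capital account: capital transfers received from emigrants 36.6; secondary income: pension payments received by residents from foreign governments 64.5.)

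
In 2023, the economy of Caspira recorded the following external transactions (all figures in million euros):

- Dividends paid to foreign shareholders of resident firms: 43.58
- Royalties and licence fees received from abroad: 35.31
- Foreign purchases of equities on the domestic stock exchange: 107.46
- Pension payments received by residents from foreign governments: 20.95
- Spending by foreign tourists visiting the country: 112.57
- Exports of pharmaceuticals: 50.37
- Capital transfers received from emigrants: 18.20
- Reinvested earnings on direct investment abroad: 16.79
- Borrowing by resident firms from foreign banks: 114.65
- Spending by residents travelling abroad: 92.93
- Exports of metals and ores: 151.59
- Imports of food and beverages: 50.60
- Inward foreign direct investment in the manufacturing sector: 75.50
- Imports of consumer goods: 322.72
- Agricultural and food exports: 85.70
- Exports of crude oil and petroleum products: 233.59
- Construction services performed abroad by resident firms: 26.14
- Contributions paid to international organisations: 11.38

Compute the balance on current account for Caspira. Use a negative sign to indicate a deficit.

211.80

Goods: 151.59 - 322.72 - 50.60 + 233.59 + 50.37 + 85.70 = 147.93
Services: 35.31 + 112.57 + 26.14 - 92.93 = 81.09
Primary income: 16.79 - 43.58 = -26.79
Secondary income: -11.38 + 20.95 = 9.57
Current account = 147.93 + 81.09 + (-26.79) + 9.57 = 211.80
(Excluded from the current account — financial account: foreign purchases of equities on the domestic stock exchange 107.46, borrowing by resident firms from foreign banks 114.65, inward foreign direct investment in the manufacturing sector 75.50; capital account: capital transfers received from emigrants 18.20.)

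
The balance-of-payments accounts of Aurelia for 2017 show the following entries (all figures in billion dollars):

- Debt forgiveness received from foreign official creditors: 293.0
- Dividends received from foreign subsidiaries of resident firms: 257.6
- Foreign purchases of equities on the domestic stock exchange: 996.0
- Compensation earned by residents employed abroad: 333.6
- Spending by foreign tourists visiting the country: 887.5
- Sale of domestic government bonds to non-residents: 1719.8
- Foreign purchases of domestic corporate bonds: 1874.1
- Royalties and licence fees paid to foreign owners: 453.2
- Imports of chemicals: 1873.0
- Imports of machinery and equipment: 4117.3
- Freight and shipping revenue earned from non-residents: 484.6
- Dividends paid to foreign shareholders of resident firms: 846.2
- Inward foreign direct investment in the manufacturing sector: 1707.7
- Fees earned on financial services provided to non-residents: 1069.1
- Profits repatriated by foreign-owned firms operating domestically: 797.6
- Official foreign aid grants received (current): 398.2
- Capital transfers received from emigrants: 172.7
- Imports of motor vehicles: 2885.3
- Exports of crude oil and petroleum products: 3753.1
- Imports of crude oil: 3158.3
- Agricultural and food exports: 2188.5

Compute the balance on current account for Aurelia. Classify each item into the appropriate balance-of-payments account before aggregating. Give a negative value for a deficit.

Goods: -4117.3 - 3158.3 + 3753.1 - 1873.0 + 2188.5 - 2885.3 = -6092.3
Services: 1069.1 + 887.5 + 484.6 - 453.2 = 1988.0
Primary income: 257.6 + 333.6 - 846.2 - 797.6 = -1052.6
Secondary income: 398.2
Current account = (-6092.3) + 1988.0 + (-1052.6) + 398.2 = -4758.7
(Excluded from the current account — capital account: debt forgiveness received from foreign official creditors 293.0, capital transfers received from emigrants 172.7; financial account: foreign purchases of equities on the domestic stock exchange 996.0, sale of domestic government bonds to non-residents 1719.8, foreign purchases of domestic corporate bonds 1874.1, inward foreign direct investment in the manufacturing sector 1707.7.)

-4758.7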